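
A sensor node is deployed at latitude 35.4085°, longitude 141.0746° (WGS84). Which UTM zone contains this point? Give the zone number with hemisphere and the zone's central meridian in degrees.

UTM zone = ⌊(λ + 180)/6⌋ + 1; 141.0746° ∈ [138°, 144°) → zone 54.
Hemisphere: N (φ ≥ 0).
Central meridian λ₀ = 6×54 − 183 = 141°.

Zone 54N, central meridian 141°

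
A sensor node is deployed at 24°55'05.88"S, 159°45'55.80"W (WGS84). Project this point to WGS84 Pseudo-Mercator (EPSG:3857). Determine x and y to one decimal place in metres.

Web Mercator is spherical with R = a = 6378137 m.
x = R·λ = 6378137 × -2.788434006 = -17785014.106 m.
y = R·ln tan(π/4 + φ/2) = 6378137 × -0.449302508 = -2865712.952 m.

x -17785014.1 m, y -2865713.0 m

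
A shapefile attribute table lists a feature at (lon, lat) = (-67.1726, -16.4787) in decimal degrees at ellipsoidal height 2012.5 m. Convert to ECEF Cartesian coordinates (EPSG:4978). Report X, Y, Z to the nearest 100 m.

X 2374200 m, Y -5640400 m, Z -1798200 m

WGS84: a = 6378137 m, e² = 0.006694380; N(φ) = a/√(1−e²sin²φ) = 6379855.472 m.
X = (N+h)·cosφ·cosλ = 2374190.084 m; Y = (N+h)·cosφ·sinλ = -5640422.862 m; Z = (N(1−e²)+h)·sinφ = -1798158.677 m.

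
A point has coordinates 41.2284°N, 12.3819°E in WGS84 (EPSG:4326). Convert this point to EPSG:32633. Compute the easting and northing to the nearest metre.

Zone 33 central meridian λ₀ = 6×33 − 183 = 15°; Δλ = -2.6181°.
Transverse Mercator on WGS84 with k₀ = 0.9996 gives E = 280565.456 m, N = 4567417.558 m.

E 280565 m, N 4567418 m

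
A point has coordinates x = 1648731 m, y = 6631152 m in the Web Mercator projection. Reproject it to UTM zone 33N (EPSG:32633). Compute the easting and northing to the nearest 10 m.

Web Mercator inverse (R = 6378137 m) → φ = 51.05569815°, λ = 14.81080257°.
UTM 33N forward: E = 486739.998 m, N = 5656035.790 m.

E 486740 m, N 5656040 m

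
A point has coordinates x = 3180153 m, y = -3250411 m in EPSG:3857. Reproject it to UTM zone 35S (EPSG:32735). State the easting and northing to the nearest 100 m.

Web Mercator inverse (R = 6378137 m) → φ = -28.01139885°, λ = 28.56780046°.
UTM 35S forward: E = 654144.701 m, N = 6900544.296 m.

E 654100 m, N 6900500 m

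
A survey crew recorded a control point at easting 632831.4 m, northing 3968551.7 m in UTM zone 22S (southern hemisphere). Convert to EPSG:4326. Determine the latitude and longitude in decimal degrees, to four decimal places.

Zone 22S: λ₀ = -51°, k₀ = 0.9996, false easting 500000 m, false northing 10000000 m.
Meridian distance M = (N − FN)/k₀ = -6033861.8 m.
Inverse transverse Mercator on WGS84 gives φ = -54.41340040°, λ = -48.95309964°.

lat -54.4134°, lon -48.9531°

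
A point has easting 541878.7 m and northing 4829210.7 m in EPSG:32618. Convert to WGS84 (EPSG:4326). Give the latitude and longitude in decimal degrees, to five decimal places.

lat 43.61470°, lon -74.48100°

Zone 18N: λ₀ = -75°, k₀ = 0.9996, false easting 500000 m.
Meridian distance M = (N − FN)/k₀ = 4831143.2 m.
Inverse transverse Mercator on WGS84 gives φ = 43.61469994°, λ = -74.48100028°.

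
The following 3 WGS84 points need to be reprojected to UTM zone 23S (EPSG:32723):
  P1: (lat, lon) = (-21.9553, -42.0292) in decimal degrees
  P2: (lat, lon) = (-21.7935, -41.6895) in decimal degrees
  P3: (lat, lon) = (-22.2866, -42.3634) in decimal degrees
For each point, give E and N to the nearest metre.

UTM zone 23S: λ₀ = -45°, k₀ = 0.9996.
P1 (-21.9553°, -42.0292°) → (806844.225, 7569144.624) m.
P2 (-21.7935°, -41.6895°) → (842344.032, 7586354.740) m.
P3 (-22.2866°, -42.3634°) → (771670.612, 7533078.190) m.

P1: E 806844 m, N 7569145 m; P2: E 842344 m, N 7586355 m; P3: E 771671 m, N 7533078 m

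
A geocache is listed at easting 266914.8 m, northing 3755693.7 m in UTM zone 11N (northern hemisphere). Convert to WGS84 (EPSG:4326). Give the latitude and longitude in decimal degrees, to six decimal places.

lat 33.915900°, lon -119.521200°

Zone 11N: λ₀ = -117°, k₀ = 0.9996, false easting 500000 m.
Meridian distance M = (N − FN)/k₀ = 3757196.6 m.
Inverse transverse Mercator on WGS84 gives φ = 33.91589957°, λ = -119.52120040°.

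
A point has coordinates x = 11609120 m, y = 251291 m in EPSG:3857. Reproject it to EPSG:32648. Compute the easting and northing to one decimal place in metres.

Web Mercator inverse (R = 6378137 m) → φ = 2.25680168°, λ = 104.28649931°.
UTM 48N forward: E = 420664.349 m, N = 249465.141 m.

E 420664.3 m, N 249465.1 m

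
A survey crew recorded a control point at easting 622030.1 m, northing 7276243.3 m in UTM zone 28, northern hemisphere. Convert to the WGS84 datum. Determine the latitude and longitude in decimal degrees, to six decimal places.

Zone 28N: λ₀ = -15°, k₀ = 0.9996, false easting 500000 m.
Meridian distance M = (N − FN)/k₀ = 7279155.0 m.
Inverse transverse Mercator on WGS84 gives φ = 65.58519991°, λ = -12.35360033°.

lat 65.585200°, lon -12.353600°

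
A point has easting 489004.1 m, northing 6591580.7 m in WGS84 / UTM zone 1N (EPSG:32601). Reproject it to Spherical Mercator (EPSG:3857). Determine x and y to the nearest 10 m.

x -19725150 m, y 8281050 m

Unproject from UTM 1N (λ₀ = -177°) → φ = 59.46260025°, λ = -177.19400051°.
Web Mercator (R = 6378137 m): x = -19725145.909 m, y = 8281051.500 m.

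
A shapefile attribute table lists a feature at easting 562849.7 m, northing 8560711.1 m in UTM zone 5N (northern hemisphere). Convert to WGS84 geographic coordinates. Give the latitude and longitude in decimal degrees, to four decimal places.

lat 77.1128°, lon -150.4749°

Zone 5N: λ₀ = -153°, k₀ = 0.9996, false easting 500000 m.
Meridian distance M = (N − FN)/k₀ = 8564136.8 m.
Inverse transverse Mercator on WGS84 gives φ = 77.11279991°, λ = -150.47489907°.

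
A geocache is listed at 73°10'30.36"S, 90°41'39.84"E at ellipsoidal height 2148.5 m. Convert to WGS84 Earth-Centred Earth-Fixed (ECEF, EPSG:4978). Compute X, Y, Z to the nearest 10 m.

WGS84: a = 6378137 m, e² = 0.006694380; N(φ) = a/√(1−e²sin²φ) = 6397787.672 m.
X = (N+h)·cosφ·cosλ = -22450.311 m; Y = (N+h)·cosφ·sinλ = 1852311.452 m; Z = (N(1−e²)+h)·sinφ = -6084983.344 m.

X -22450 m, Y 1852310 m, Z -6084980 m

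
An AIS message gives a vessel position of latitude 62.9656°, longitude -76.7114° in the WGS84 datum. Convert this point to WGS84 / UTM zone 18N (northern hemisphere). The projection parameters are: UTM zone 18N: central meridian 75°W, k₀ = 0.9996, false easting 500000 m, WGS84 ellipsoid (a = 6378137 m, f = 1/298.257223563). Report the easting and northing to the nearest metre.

Zone 18 central meridian λ₀ = 6×18 − 183 = -75°; Δλ = -1.7114°.
Transverse Mercator on WGS84 with k₀ = 0.9996 gives E = 413218.799 m, N = 6982911.042 m.

E 413219 m, N 6982911 m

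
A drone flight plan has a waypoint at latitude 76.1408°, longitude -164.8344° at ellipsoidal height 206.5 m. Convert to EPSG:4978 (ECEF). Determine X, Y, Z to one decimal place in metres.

WGS84: a = 6378137 m, e² = 0.006694380; N(φ) = a/√(1−e²sin²φ) = 6398356.630 m.
X = (N+h)·cosφ·cosλ = -1479313.054 m; Y = (N+h)·cosφ·sinλ = -400966.885 m; Z = (N(1−e²)+h)·sinφ = 6170697.639 m.

X -1479313.1 m, Y -400966.9 m, Z 6170697.6 m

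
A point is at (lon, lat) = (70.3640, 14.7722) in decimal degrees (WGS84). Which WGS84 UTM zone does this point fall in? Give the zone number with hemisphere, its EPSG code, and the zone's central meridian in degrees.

UTM zone = ⌊(λ + 180)/6⌋ + 1; 70.3640° ∈ [66°, 72°) → zone 42.
Hemisphere: N (φ ≥ 0).
Central meridian λ₀ = 6×42 − 183 = 69°.
EPSG code: 32642.

Zone 42N (EPSG:32642), central meridian 69°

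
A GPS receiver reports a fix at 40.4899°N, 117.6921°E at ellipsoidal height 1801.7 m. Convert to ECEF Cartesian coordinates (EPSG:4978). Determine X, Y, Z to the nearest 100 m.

WGS84: a = 6378137 m, e² = 0.006694380; N(φ) = a/√(1−e²sin²φ) = 6387156.952 m.
X = (N+h)·cosφ·cosλ = -2258043.453 m; Y = (N+h)·cosφ·sinλ = 4302380.245 m; Z = (N(1−e²)+h)·sinφ = 4120676.864 m.

X -2258000 m, Y 4302400 m, Z 4120700 m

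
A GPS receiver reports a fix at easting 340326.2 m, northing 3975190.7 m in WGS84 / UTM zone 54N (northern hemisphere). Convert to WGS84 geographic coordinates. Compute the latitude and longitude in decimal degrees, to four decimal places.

lat 35.9080°, lon 139.2305°

Zone 54N: λ₀ = 141°, k₀ = 0.9996, false easting 500000 m.
Meridian distance M = (N − FN)/k₀ = 3976781.4 m.
Inverse transverse Mercator on WGS84 gives φ = 35.90799979°, λ = 139.23050055°.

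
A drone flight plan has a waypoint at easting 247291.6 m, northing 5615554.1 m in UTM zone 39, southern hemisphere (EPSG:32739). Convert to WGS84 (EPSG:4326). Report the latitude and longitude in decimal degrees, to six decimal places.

Zone 39S: λ₀ = 51°, k₀ = 0.9996, false easting 500000 m, false northing 10000000 m.
Meridian distance M = (N − FN)/k₀ = -4386200.4 m.
Inverse transverse Mercator on WGS84 gives φ = -39.57250042°, λ = 48.05799999°.

lat -39.572500°, lon 48.058000°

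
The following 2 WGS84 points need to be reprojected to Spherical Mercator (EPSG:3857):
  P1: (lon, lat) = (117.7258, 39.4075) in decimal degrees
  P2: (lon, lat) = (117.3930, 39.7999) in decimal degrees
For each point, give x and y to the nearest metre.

P1: x 13105176 m, y 4780212 m; P2: x 13068129 m, y 4836907 m

Web Mercator: x = R·λ, y = R·ln tan(π/4+φ/2), R = 6378137 m.
P1 (39.4075°, 117.7258°) → (13105176.109, 4780211.684) m.
P2 (39.7999°, 117.3930°) → (13068128.983, 4836906.757) m.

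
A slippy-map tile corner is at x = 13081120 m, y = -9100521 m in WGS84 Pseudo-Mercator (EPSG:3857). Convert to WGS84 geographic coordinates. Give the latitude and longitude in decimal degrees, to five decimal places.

lat -63.00110°, lon 117.50970°

R = 6378137 m. λ = x/R = 117.50970029°.
φ = 2·arctan(exp(y/R)) − 90° = 2·arctan(0.24007) − 90° = -63.00110149°.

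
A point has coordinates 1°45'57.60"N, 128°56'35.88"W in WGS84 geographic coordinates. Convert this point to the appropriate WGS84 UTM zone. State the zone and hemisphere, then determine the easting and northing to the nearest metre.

Zone 9N: E 506306 m, N 195197 m

Longitude -128.9433° lies in the 6° band [-132°, -126°), giving zone 9; latitude is north of the equator, so 9N.
Zone 9 central meridian λ₀ = 6×9 − 183 = -129°; Δλ = +0.0567°.
Transverse Mercator on WGS84 with k₀ = 0.9996 gives E = 506306.315 m, N = 195196.778 m.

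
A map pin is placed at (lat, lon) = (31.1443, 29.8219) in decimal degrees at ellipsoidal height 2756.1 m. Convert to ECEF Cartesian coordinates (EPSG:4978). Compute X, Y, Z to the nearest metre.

X 4742248 m, Y 2718319 m, Z 3281022 m

WGS84: a = 6378137 m, e² = 0.006694380; N(φ) = a/√(1−e²sin²φ) = 6383855.300 m.
X = (N+h)·cosφ·cosλ = 4742247.868 m; Y = (N+h)·cosφ·sinλ = 2718318.627 m; Z = (N(1−e²)+h)·sinφ = 3281022.081 m.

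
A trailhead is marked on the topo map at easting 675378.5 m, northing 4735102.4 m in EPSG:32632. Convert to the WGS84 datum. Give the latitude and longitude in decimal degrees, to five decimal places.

Zone 32N: λ₀ = 9°, k₀ = 0.9996, false easting 500000 m.
Meridian distance M = (N − FN)/k₀ = 4736997.2 m.
Inverse transverse Mercator on WGS84 gives φ = 42.74840040°, λ = 11.14290005°.

lat 42.74840°, lon 11.14290°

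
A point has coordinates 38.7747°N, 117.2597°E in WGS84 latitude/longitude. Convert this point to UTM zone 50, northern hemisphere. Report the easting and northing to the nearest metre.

E 522559 m, N 4291807 m

Zone 50 central meridian λ₀ = 6×50 − 183 = 117°; Δλ = +0.2597°.
Transverse Mercator on WGS84 with k₀ = 0.9996 gives E = 522559.037 m, N = 4291807.302 m.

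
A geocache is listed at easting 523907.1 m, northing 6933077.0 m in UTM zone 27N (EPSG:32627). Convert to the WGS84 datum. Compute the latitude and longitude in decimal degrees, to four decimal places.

lat 62.5279°, lon -20.5355°

Zone 27N: λ₀ = -21°, k₀ = 0.9996, false easting 500000 m.
Meridian distance M = (N − FN)/k₀ = 6935851.3 m.
Inverse transverse Mercator on WGS84 gives φ = 62.52790025°, λ = -20.53549999°.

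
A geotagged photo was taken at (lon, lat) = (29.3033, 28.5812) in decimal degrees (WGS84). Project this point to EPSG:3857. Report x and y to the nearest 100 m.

x 3262000 m, y 3322400 m

Web Mercator is spherical with R = a = 6378137 m.
x = R·λ = 6378137 × 0.511439067 = 3262028.435 m.
y = R·ln tan(π/4 + φ/2) = 6378137 × 0.520912204 = 3322449.401 m.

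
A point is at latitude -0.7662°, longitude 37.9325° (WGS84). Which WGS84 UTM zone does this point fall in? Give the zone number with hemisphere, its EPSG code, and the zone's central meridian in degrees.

UTM zone = ⌊(λ + 180)/6⌋ + 1; 37.9325° ∈ [36°, 42°) → zone 37.
Hemisphere: S (φ < 0).
Central meridian λ₀ = 6×37 − 183 = 39°.
EPSG code: 32737.

Zone 37S (EPSG:32737), central meridian 39°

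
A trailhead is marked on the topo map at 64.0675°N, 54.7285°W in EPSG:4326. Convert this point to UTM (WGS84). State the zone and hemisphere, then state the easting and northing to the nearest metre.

Zone 21N: E 610818 m, N 7106512 m

Longitude -54.7285° lies in the 6° band [-60°, -54°), giving zone 21; latitude is north of the equator, so 21N.
Zone 21 central meridian λ₀ = 6×21 − 183 = -57°; Δλ = +2.2715°.
Transverse Mercator on WGS84 with k₀ = 0.9996 gives E = 610817.968 m, N = 7106511.779 m.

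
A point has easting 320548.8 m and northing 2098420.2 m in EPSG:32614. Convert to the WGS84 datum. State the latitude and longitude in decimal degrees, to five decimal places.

lat 18.97040°, lon -100.70450°

Zone 14N: λ₀ = -99°, k₀ = 0.9996, false easting 500000 m.
Meridian distance M = (N − FN)/k₀ = 2099259.9 m.
Inverse transverse Mercator on WGS84 gives φ = 18.97040013°, λ = -100.70450041°.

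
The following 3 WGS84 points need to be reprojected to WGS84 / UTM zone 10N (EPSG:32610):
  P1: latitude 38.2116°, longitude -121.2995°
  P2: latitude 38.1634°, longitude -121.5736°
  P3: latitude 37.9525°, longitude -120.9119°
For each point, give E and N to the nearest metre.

P1: E 648875 m, N 4230660 m; P2: E 624959 m, N 4224906 m; P3: E 683458 m, N 4202601 m

UTM zone 10N: λ₀ = -123°, k₀ = 0.9996.
P1 (38.2116°, -121.2995°) → (648874.530, 4230659.698) m.
P2 (38.1634°, -121.5736°) → (624958.807, 4224906.075) m.
P3 (37.9525°, -120.9119°) → (683457.776, 4202601.297) m.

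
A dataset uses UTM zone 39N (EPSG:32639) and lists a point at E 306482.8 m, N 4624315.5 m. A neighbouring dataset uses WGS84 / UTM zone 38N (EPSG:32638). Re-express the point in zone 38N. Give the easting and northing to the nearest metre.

UTM 39N → geographic: φ = 41.74710041°, λ = 48.67259975°.
UTM 38N (λ₀ = 45°) forward: E = 805381.335 m, N = 4628219.268 m.

E 805381 m, N 4628219 m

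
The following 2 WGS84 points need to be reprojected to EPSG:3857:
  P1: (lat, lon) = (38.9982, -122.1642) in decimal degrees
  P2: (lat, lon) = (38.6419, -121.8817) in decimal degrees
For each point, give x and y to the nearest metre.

P1: x -13599257 m, y 4721414 m; P2: x -13567809 m, y 4670506 m

Web Mercator: x = R·λ, y = R·ln tan(π/4+φ/2), R = 6378137 m.
P1 (38.9982°, -122.1642°) → (-13599256.537, 4721413.741) m.
P2 (38.6419°, -121.8817°) → (-13567808.781, 4670505.858) m.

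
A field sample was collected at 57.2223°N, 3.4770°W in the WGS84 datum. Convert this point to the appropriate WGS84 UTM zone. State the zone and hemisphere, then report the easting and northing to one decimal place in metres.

Zone 30N: E 471196.4 m, N 6342232.6 m

Longitude -3.4770° lies in the 6° band [-6°, 0°), giving zone 30; latitude is north of the equator, so 30N.
Zone 30 central meridian λ₀ = 6×30 − 183 = -3°; Δλ = -0.4770°.
Transverse Mercator on WGS84 with k₀ = 0.9996 gives E = 471196.396 m, N = 6342232.569 m.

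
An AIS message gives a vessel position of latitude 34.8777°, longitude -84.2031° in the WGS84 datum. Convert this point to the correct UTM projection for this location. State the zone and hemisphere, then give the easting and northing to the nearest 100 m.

Longitude -84.2031° lies in the 6° band [-90°, -84°), giving zone 16; latitude is north of the equator, so 16N.
Zone 16 central meridian λ₀ = 6×16 − 183 = -87°; Δλ = +2.7969°.
Transverse Mercator on WGS84 with k₀ = 0.9996 gives E = 755636.328 m, N = 3863050.163 m.

Zone 16N: E 755600 m, N 3863100 m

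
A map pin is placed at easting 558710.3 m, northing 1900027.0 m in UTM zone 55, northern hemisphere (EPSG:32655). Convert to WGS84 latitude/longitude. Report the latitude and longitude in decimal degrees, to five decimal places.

Zone 55N: λ₀ = 147°, k₀ = 0.9996, false easting 500000 m.
Meridian distance M = (N − FN)/k₀ = 1900787.3 m.
Inverse transverse Mercator on WGS84 gives φ = 17.18430019°, λ = 147.55209977°.

lat 17.18430°, lon 147.55210°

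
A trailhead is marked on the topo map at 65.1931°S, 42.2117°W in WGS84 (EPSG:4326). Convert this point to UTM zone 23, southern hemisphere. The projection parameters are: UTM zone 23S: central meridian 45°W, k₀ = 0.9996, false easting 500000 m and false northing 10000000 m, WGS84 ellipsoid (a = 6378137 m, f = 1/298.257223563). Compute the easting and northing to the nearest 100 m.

Zone 23 central meridian λ₀ = 6×23 − 183 = -45°; Δλ = +2.7883°.
Transverse Mercator on WGS84 with k₀ = 0.9996 gives E = 630503.599 m, N = 2767141.288 m.

E 630500 m, N 2767100 m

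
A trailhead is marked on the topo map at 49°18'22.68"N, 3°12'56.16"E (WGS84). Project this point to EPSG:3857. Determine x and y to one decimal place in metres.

x 357959.0 m, y 6326994.8 m

Web Mercator is spherical with R = a = 6378137 m.
x = R·λ = 6378137 × 0.056122807 = 357958.955 m.
y = R·ln tan(π/4 + φ/2) = 6378137 × 0.991981642 = 6326994.814 m.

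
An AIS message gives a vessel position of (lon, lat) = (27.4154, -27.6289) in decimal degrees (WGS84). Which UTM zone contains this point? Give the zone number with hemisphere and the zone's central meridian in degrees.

Zone 35S, central meridian 27°

UTM zone = ⌊(λ + 180)/6⌋ + 1; 27.4154° ∈ [24°, 30°) → zone 35.
Hemisphere: S (φ < 0).
Central meridian λ₀ = 6×35 − 183 = 27°.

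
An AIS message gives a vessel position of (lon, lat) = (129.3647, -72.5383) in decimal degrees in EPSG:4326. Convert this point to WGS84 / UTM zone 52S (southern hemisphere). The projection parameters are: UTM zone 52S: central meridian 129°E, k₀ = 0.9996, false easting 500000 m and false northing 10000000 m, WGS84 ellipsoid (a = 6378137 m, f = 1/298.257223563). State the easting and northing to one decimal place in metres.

Zone 52 central meridian λ₀ = 6×52 − 183 = 129°; Δλ = +0.3647°.
Transverse Mercator on WGS84 with k₀ = 0.9996 gives E = 512214.554 m, N = 1950985.906 m.

E 512214.6 m, N 1950985.9 m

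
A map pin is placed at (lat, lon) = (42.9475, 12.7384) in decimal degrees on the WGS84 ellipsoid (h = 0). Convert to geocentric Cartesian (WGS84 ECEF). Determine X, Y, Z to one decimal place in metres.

WGS84: a = 6378137 m, e² = 0.006694380; N(φ) = a/√(1−e²sin²φ) = 6388070.453 m.
X = (N+h)·cosφ·cosλ = 4560840.280 m; Y = (N+h)·cosφ·sinλ = 1031042.179 m; Z = (N(1−e²)+h)·sinφ = 4323234.433 m.

X 4560840.3 m, Y 1031042.2 m, Z 4323234.4 m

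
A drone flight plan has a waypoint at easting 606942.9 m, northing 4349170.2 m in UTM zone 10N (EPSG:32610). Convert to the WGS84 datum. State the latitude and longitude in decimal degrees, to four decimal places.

lat 39.2853°, lon -121.7600°

Zone 10N: λ₀ = -123°, k₀ = 0.9996, false easting 500000 m.
Meridian distance M = (N − FN)/k₀ = 4350910.6 m.
Inverse transverse Mercator on WGS84 gives φ = 39.28529990°, λ = -121.76000012°.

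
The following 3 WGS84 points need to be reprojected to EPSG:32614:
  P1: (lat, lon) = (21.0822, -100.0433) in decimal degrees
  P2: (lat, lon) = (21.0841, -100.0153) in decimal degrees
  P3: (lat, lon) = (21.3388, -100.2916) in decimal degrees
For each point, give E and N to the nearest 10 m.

P1: E 391630 m, N 2331600 m; P2: E 394540 m, N 2331790 m; P3: E 366060 m, N 2360190 m

UTM zone 14N: λ₀ = -99°, k₀ = 0.9996.
P1 (21.0822°, -100.0433°) → (391626.076, 2331599.929) m.
P2 (21.0841°, -100.0153°) → (394536.177, 2331791.435) m.
P3 (21.3388°, -100.2916°) → (366062.399, 2360193.713) m.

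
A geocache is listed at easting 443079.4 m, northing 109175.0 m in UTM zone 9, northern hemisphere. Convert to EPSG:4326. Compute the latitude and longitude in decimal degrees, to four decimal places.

lat 0.9877°, lon -129.5116°

Zone 9N: λ₀ = -129°, k₀ = 0.9996, false easting 500000 m.
Meridian distance M = (N − FN)/k₀ = 109218.7 m.
Inverse transverse Mercator on WGS84 gives φ = 0.98769986°, λ = -129.51159973°.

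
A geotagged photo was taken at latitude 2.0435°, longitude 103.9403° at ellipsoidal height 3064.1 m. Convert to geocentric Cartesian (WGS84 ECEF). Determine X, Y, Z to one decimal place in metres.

X -1536328.8 m, Y 6189345.0 m, Z 226020.9 m

WGS84: a = 6378137 m, e² = 0.006694380; N(φ) = a/√(1−e²sin²φ) = 6378164.145 m.
X = (N+h)·cosφ·cosλ = -1536328.844 m; Y = (N+h)·cosφ·sinλ = 6189345.007 m; Z = (N(1−e²)+h)·sinφ = 226020.853 m.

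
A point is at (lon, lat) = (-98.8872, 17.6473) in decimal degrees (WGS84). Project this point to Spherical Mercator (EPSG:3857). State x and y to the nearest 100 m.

Web Mercator is spherical with R = a = 6378137 m.
x = R·λ = 6378137 × -1.725907228 = -11008072.750 m.
y = R·ln tan(π/4 + φ/2) = 6378137 × 0.312992117 = 1996306.601 m.

x -11008100 m, y 1996300 m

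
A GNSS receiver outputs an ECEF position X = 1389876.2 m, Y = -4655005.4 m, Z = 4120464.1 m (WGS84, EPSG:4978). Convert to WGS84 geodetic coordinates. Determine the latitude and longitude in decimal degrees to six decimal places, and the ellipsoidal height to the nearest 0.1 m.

λ = atan2(Y, X) = -73.37560016°; p = √(X²+Y²) = 4858068.7 m.
Bowring's method on WGS84 (a = 6378137 m, b = 6356752.314 m) gives φ = 40.49350002°, h = 1005.737 m.

lat 40.493500°, lon -73.375600°, h 1005.7 m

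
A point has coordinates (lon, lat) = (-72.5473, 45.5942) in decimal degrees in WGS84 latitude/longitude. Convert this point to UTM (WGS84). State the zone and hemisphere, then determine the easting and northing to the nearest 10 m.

Longitude -72.5473° lies in the 6° band [-78°, -72°), giving zone 18; latitude is north of the equator, so 18N.
Zone 18 central meridian λ₀ = 6×18 − 183 = -75°; Δλ = +2.4527°.
Transverse Mercator on WGS84 with k₀ = 0.9996 gives E = 691300.675 m, N = 5051887.995 m.

Zone 18N: E 691300 m, N 5051890 m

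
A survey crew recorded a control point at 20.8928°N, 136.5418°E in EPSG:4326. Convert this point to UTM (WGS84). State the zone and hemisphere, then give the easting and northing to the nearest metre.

Longitude 136.5418° lies in the 6° band [132°, 138°), giving zone 53; latitude is north of the equator, so 53N.
Zone 53 central meridian λ₀ = 6×53 − 183 = 135°; Δλ = +1.5418°.
Transverse Mercator on WGS84 with k₀ = 0.9996 gives E = 660366.107 m, N = 2311053.199 m.

Zone 53N: E 660366 m, N 2311053 m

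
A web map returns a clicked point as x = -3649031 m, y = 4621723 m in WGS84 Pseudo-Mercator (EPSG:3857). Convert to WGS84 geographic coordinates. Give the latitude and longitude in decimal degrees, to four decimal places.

R = 6378137 m. λ = x/R = -32.77980320°.
φ = 2·arctan(exp(y/R)) − 90° = 2·arctan(2.06395) − 90° = 38.29880247°.

lat 38.2988°, lon -32.7798°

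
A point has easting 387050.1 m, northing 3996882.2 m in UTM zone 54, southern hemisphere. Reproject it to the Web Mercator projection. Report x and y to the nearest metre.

x 15503466 m, y -7201220 m

Unproject from UTM 54S (λ₀ = 141°) → φ = -54.16369968°, λ = 139.27000076°.
Web Mercator (R = 6378137 m): x = 15503465.567 m, y = -7201220.215 m.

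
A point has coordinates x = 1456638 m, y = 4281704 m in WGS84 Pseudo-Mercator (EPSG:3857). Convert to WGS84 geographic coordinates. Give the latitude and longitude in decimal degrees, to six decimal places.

R = 6378137 m. λ = x/R = 13.08520179°.
φ = 2·arctan(exp(y/R)) − 90° = 2·arctan(1.95680) − 90° = 35.86239778°.

lat 35.862398°, lon 13.085202°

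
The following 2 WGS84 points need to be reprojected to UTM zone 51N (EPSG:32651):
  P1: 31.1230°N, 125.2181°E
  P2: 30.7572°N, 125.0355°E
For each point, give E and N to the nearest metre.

P1: E 711506 m, N 3445350 m; P2: E 694831 m, N 3404464 m

UTM zone 51N: λ₀ = 123°, k₀ = 0.9996.
P1 (31.1230°, 125.2181°) → (711505.774, 3445350.320) m.
P2 (30.7572°, 125.0355°) → (694831.464, 3404464.428) m.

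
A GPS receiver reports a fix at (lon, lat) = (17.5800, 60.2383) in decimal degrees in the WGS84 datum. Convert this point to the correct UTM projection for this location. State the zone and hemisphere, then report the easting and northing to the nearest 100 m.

Longitude 17.5800° lies in the 6° band [12°, 18°), giving zone 33; latitude is north of the equator, so 33N.
Zone 33 central meridian λ₀ = 6×33 − 183 = 15°; Δλ = +2.5800°.
Transverse Mercator on WGS84 with k₀ = 0.9996 gives E = 642845.749 m, N = 6680743.225 m.

Zone 33N: E 642800 m, N 6680700 m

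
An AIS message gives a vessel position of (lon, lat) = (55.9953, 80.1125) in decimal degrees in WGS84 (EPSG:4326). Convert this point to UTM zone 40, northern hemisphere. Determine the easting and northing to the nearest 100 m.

Zone 40 central meridian λ₀ = 6×40 − 183 = 57°; Δλ = -1.0047°.
Transverse Mercator on WGS84 with k₀ = 0.9996 gives E = 480740.967 m, N = 8894308.930 m.

E 480700 m, N 8894300 m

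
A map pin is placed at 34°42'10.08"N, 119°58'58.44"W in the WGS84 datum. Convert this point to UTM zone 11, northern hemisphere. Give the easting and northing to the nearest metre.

E 226781 m, N 3844137 m

Zone 11 central meridian λ₀ = 6×11 − 183 = -117°; Δλ = -2.9829°.
Transverse Mercator on WGS84 with k₀ = 0.9996 gives E = 226781.178 m, N = 3844136.741 m.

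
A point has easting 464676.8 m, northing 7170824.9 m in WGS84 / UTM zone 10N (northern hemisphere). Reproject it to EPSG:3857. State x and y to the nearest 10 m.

Unproject from UTM 10N (λ₀ = -123°) → φ = 64.66049972°, λ = -123.73969900°.
Web Mercator (R = 6378137 m): x = -13774640.283 m, y = 9519508.544 m.

x -13774640 m, y 9519510 m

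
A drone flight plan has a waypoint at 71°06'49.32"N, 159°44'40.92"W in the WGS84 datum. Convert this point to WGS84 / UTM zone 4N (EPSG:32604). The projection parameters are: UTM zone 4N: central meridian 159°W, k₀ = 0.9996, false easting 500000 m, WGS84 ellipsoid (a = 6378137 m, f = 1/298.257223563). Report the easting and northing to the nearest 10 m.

E 473100 m, N 7890240 m

Zone 4 central meridian λ₀ = 6×4 − 183 = -159°; Δλ = -0.7447°.
Transverse Mercator on WGS84 with k₀ = 0.9996 gives E = 473096.716 m, N = 7890243.207 m.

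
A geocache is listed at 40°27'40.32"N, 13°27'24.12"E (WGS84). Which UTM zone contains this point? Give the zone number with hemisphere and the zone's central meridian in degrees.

Zone 33N, central meridian 15°

UTM zone = ⌊(λ + 180)/6⌋ + 1; 13.4567° ∈ [12°, 18°) → zone 33.
Hemisphere: N (φ ≥ 0).
Central meridian λ₀ = 6×33 − 183 = 15°.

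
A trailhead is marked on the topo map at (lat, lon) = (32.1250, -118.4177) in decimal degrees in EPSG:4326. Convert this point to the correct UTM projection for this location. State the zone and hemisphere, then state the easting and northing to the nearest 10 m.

Zone 11N: E 366270 m, N 3555170 m

Longitude -118.4177° lies in the 6° band [-120°, -114°), giving zone 11; latitude is north of the equator, so 11N.
Zone 11 central meridian λ₀ = 6×11 − 183 = -117°; Δλ = -1.4177°.
Transverse Mercator on WGS84 with k₀ = 0.9996 gives E = 366266.673 m, N = 3555171.067 m.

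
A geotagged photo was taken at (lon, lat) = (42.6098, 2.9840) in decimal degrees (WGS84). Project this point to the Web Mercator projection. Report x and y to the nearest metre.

Web Mercator is spherical with R = a = 6378137 m.
x = R·λ = 6378137 × 0.743681304 = 4743301.239 m.
y = R·ln tan(π/4 + φ/2) = 6378137 × 0.052104185 = 332327.628 m.

x 4743301 m, y 332328 m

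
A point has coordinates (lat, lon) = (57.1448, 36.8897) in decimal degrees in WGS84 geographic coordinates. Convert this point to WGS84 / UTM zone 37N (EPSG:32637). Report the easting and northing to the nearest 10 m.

Zone 37 central meridian λ₀ = 6×37 − 183 = 39°; Δλ = -2.1103°.
Transverse Mercator on WGS84 with k₀ = 0.9996 gives E = 372313.929 m, N = 6335480.243 m.

E 372310 m, N 6335480 m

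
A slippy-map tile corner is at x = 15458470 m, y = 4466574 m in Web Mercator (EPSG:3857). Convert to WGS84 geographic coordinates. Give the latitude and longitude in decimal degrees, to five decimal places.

R = 6378137 m. λ = x/R = 138.86579870°.
φ = 2·arctan(exp(y/R)) − 90° = 2·arctan(2.01435) − 90° = 37.19680154°.

lat 37.19680°, lon 138.86580°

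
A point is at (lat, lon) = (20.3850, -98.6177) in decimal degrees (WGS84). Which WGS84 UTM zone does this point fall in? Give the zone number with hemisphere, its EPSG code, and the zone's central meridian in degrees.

UTM zone = ⌊(λ + 180)/6⌋ + 1; -98.6177° ∈ [-102°, -96°) → zone 14.
Hemisphere: N (φ ≥ 0).
Central meridian λ₀ = 6×14 − 183 = -99°.
EPSG code: 32614.

Zone 14N (EPSG:32614), central meridian -99°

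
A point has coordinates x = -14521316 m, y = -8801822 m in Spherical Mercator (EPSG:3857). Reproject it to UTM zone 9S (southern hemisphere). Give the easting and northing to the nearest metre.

Web Mercator inverse (R = 6378137 m) → φ = -61.75729805°, λ = -130.44720108°.
UTM 9S forward: E = 423601.729 m, N = 3152006.559 m.

E 423602 m, N 3152007 m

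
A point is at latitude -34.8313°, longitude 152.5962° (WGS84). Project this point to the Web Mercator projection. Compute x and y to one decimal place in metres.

x 16986931.3 m, y -4140979.1 m

Web Mercator is spherical with R = a = 6378137 m.
x = R·λ = 6378137 × 2.663306116 = 16986931.281 m.
y = R·ln tan(π/4 + φ/2) = 6378137 × -0.649245862 = -4140979.055 m.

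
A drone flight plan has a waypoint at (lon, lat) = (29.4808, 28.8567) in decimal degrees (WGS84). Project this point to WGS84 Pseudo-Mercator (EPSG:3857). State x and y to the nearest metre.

x 3281788 m, y 3357420 m

Web Mercator is spherical with R = a = 6378137 m.
x = R·λ = 6378137 × 0.514537026 = 3281787.644 m.
y = R·ln tan(π/4 + φ/2) = 6378137 × 0.526395054 = 3357419.768 m.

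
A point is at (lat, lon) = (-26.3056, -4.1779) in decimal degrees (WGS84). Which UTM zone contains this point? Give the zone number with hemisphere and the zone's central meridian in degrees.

Zone 30S, central meridian -3°

UTM zone = ⌊(λ + 180)/6⌋ + 1; -4.1779° ∈ [-6°, 0°) → zone 30.
Hemisphere: S (φ < 0).
Central meridian λ₀ = 6×30 − 183 = -3°.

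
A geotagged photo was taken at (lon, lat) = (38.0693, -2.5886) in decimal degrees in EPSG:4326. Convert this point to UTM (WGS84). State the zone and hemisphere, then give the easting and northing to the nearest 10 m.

Zone 37S: E 396540 m, N 9713840 m

Longitude 38.0693° lies in the 6° band [36°, 42°), giving zone 37; latitude is south of the equator, so 37S.
Zone 37 central meridian λ₀ = 6×37 − 183 = 39°; Δλ = -0.9307°.
Transverse Mercator on WGS84 with k₀ = 0.9996 gives E = 396536.802 m, N = 9713842.014 m.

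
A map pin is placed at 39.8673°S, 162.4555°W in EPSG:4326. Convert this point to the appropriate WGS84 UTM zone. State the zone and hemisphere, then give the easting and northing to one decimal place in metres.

Longitude -162.4555° lies in the 6° band [-168°, -162°), giving zone 3; latitude is south of the equator, so 3S.
Zone 3 central meridian λ₀ = 6×3 − 183 = -165°; Δλ = +2.5445°.
Transverse Mercator on WGS84 with k₀ = 0.9996 gives E = 717630.506 m, N = 5583872.224 m.

Zone 3S: E 717630.5 m, N 5583872.2 m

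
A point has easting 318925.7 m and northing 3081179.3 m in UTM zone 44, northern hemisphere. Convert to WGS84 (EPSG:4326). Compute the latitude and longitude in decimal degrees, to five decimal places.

lat 27.84310°, lon 79.16120°

Zone 44N: λ₀ = 81°, k₀ = 0.9996, false easting 500000 m.
Meridian distance M = (N − FN)/k₀ = 3082412.3 m.
Inverse transverse Mercator on WGS84 gives φ = 27.84309974°, λ = 79.16119998°.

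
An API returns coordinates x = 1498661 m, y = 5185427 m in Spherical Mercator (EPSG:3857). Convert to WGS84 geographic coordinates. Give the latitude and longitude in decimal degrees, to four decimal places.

R = 6378137 m. λ = x/R = 13.46270082°.
φ = 2·arctan(exp(y/R)) − 90° = 2·arctan(2.25466) − 90° = 42.16299726°.

lat 42.1630°, lon 13.4627°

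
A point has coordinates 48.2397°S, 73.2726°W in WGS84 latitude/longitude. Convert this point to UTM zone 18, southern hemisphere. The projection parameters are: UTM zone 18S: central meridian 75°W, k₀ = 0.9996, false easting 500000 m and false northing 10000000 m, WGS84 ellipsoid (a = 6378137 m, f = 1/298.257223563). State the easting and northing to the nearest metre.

E 628256 m, N 4655615 m

Zone 18 central meridian λ₀ = 6×18 − 183 = -75°; Δλ = +1.7274°.
Transverse Mercator on WGS84 with k₀ = 0.9996 gives E = 628256.063 m, N = 4655615.166 m.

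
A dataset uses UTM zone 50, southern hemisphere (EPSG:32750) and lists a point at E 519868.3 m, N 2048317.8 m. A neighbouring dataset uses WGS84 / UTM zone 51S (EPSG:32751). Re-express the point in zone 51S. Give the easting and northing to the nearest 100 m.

UTM 50S → geographic: φ = -71.66520034°, λ = 117.56589927°.
UTM 51S (λ₀ = 123°) forward: E = 309439.803 m, N = 2039825.329 m.

E 309400 m, N 2039800 m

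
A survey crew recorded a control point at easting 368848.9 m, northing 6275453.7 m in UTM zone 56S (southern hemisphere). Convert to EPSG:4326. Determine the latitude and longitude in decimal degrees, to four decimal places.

Zone 56S: λ₀ = 153°, k₀ = 0.9996, false easting 500000 m, false northing 10000000 m.
Meridian distance M = (N − FN)/k₀ = -3726036.7 m.
Inverse transverse Mercator on WGS84 gives φ = -33.65269995°, λ = 151.58560022°.

lat -33.6527°, lon 151.5856°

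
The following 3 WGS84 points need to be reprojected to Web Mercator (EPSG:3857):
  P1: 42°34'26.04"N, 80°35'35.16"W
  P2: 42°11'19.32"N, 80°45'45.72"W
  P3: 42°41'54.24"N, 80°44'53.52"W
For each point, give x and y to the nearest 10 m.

P1: x -8971580 m, y 5247340 m; P2: x -8990460 m, y 5189290 m; P3: x -8988850 m, y 5266180 m

Web Mercator: x = R·λ, y = R·ln tan(π/4+φ/2), R = 6378137 m.
P1 (42.5739°, -80.5931°) → (-8971582.853, 5247338.345) m.
P2 (42.1887°, -80.7627°) → (-8990462.639, 5189287.834) m.
P3 (42.6984°, -80.7482°) → (-8988848.506, 5266177.344) m.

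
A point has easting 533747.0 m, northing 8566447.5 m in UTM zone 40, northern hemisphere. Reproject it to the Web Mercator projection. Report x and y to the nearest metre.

Unproject from UTM 40N (λ₀ = 57°) → φ = 77.17280014°, λ = 58.36179852°.
Web Mercator (R = 6378137 m): x = 6496805.694 m, y = 13940166.233 m.

x 6496806 m, y 13940166 m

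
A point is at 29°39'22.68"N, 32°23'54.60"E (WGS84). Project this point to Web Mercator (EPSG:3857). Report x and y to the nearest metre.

x 3606585 m, y 3459446 m

Web Mercator is spherical with R = a = 6378137 m.
x = R·λ = 6378137 × 0.565460498 = 3606584.522 m.
y = R·ln tan(π/4 + φ/2) = 6378137 × 0.542391372 = 3459446.478 m.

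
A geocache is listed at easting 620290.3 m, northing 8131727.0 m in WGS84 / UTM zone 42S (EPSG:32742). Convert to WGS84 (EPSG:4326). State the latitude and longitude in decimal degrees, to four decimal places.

lat -16.8949°, lon 70.1294°

Zone 42S: λ₀ = 69°, k₀ = 0.9996, false easting 500000 m, false northing 10000000 m.
Meridian distance M = (N − FN)/k₀ = -1869020.6 m.
Inverse transverse Mercator on WGS84 gives φ = -16.89490012°, λ = 70.12939987°.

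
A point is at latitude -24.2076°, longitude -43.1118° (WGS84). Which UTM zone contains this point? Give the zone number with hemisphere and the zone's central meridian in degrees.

UTM zone = ⌊(λ + 180)/6⌋ + 1; -43.1118° ∈ [-48°, -42°) → zone 23.
Hemisphere: S (φ < 0).
Central meridian λ₀ = 6×23 − 183 = -45°.

Zone 23S, central meridian -45°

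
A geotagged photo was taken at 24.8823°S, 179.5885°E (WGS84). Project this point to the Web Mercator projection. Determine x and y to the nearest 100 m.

Web Mercator is spherical with R = a = 6378137 m.
x = R·λ = 6378137 × 3.134410624 = 19991700.372 m.
y = R·ln tan(π/4 + φ/2) = 6378137 × -0.448609796 = -2861294.741 m.

x 19991700 m, y -2861300 m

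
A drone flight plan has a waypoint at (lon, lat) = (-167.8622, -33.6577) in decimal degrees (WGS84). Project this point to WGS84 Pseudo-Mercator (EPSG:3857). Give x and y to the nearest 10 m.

Web Mercator is spherical with R = a = 6378137 m.
x = R·λ = 6378137 × -2.929748080 = -18686334.627 m.
y = R·ln tan(π/4 + φ/2) = 6378137 × -0.624466296 = -3982931.587 m.

x -18686330 m, y -3982930 m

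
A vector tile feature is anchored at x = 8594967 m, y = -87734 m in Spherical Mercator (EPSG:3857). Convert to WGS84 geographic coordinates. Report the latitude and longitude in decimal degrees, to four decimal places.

lat -0.7881°, lon 77.2099°

R = 6378137 m. λ = x/R = 77.20990223°.
φ = 2·arctan(exp(y/R)) − 90° = 2·arctan(0.98634) − 90° = -0.78810308°.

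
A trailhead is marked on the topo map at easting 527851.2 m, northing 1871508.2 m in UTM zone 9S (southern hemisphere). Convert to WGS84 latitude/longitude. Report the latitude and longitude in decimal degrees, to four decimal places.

Zone 9S: λ₀ = -129°, k₀ = 0.9996, false easting 500000 m, false northing 10000000 m.
Meridian distance M = (N − FN)/k₀ = -8131744.5 m.
Inverse transverse Mercator on WGS84 gives φ = -73.24930018°, λ = -128.13420070°.

lat -73.2493°, lon -128.1342°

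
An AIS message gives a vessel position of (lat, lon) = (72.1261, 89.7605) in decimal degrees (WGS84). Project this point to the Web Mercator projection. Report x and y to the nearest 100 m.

x 9992100 m, y 11798800 m

Web Mercator is spherical with R = a = 6378137 m.
x = R·λ = 6378137 × 1.566616263 = 9992093.153 m.
y = R·ln tan(π/4 + φ/2) = 6378137 × 1.849876404 = 11798765.139 m.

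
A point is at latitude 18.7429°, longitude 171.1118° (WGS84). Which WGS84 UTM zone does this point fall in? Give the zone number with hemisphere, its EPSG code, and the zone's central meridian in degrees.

Zone 59N (EPSG:32659), central meridian 171°

UTM zone = ⌊(λ + 180)/6⌋ + 1; 171.1118° ∈ [168°, 174°) → zone 59.
Hemisphere: N (φ ≥ 0).
Central meridian λ₀ = 6×59 − 183 = 171°.
EPSG code: 32659.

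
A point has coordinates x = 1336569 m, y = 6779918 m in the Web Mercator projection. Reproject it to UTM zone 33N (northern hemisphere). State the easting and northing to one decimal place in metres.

E 294012.0 m, N 5752828.1 m

Web Mercator inverse (R = 6378137 m) → φ = 51.88810148°, λ = 12.00660361°.
UTM 33N forward: E = 294011.989 m, N = 5752828.079 m.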